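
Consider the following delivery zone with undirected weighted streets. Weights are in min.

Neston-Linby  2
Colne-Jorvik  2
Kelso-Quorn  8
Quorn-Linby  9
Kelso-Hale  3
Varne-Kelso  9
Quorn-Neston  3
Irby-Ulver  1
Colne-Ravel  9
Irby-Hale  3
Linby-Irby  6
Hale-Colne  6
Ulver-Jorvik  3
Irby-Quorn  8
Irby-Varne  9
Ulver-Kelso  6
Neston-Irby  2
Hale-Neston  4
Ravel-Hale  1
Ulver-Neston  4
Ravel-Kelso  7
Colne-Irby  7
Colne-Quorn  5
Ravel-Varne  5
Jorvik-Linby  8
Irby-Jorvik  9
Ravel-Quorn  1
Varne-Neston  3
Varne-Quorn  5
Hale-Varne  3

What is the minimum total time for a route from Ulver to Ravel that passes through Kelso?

10 min

Best Ulver to Kelso: Ulver → Kelso costing 6
Shortest Kelso→Ravel: Kelso → Hale → Ravel = 4
Total via Kelso: 6 + 4 = 10 min.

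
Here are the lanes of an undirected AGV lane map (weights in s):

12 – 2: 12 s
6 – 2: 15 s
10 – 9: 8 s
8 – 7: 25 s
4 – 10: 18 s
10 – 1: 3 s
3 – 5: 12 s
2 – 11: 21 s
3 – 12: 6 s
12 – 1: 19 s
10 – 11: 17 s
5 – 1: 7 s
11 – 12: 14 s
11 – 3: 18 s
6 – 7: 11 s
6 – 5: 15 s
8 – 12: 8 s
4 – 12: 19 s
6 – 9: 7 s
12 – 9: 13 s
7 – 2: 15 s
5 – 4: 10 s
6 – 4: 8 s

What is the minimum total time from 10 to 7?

Enumerating some paths:
10–1–5–4–6–7: 3+7+10+8+11 = 39
10–1–5–6–7: 3+7+15+11 = 36
10–4–6–7: 18+8+11 = 37
10–9–6–7: 8+7+11 = 26
Cheapest is 10–9–6–7 at 26 s.

26 s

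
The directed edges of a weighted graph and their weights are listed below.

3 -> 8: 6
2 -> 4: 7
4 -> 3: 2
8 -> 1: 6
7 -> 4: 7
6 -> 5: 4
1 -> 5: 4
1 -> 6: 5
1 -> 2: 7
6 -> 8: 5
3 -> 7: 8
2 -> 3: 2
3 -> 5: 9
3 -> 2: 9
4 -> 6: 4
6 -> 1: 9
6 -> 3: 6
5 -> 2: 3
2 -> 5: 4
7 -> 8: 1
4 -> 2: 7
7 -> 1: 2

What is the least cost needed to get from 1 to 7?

Settle nodes by increasing distance from 1:
1: 0
5: 4  (via 1)
6: 5  (via 1)
2: 7  (via 1)
3: 9  (via 2)
8: 10  (via 6)
4: 14  (via 2)
7: 17  (via 3)
Shortest route: 1–2–3–7 = 17.

17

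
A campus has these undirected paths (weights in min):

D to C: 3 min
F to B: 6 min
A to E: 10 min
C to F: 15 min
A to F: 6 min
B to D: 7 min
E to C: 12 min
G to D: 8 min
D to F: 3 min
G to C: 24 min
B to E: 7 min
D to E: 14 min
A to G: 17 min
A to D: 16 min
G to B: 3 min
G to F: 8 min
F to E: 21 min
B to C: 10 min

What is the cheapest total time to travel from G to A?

Compare a few routes:
G–F–A: 8+6 = 14
G–B–F–A: 3+6+6 = 15
Cheapest is G–F–A at 14 min.

14 min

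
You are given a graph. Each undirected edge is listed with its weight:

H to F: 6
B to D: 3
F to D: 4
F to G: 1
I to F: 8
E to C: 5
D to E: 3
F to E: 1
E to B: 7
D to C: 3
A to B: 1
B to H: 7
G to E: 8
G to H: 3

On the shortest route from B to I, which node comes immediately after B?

D

Candidate routes:
B–D–C–E–F–I: 3+3+5+1+8 = 20
B–E–F–I: 7+1+8 = 16
B–D–F–I: 3+4+8 = 15
B–H–G–F–I: 7+3+1+8 = 19
The minimum is 15 via B–D–F–I.
So from B the first move is to D.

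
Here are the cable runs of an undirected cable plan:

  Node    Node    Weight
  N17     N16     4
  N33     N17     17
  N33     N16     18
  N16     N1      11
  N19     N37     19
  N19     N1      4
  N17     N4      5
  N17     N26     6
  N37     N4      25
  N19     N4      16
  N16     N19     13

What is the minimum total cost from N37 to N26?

Candidate routes:
N37–N19–N16–N17–N26: 19+13+4+6 = 42
N37–N4–N17–N26: 25+5+6 = 36
The minimum is 36 via N37–N4–N17–N26.

36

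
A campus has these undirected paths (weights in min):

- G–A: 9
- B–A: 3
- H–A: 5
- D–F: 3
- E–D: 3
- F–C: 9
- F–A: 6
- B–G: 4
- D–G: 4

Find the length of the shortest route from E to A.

Settle nodes by increasing distance from E:
E: 0
D: 3  (via E)
F: 6  (via D)
G: 7  (via D)
B: 11  (via G)
A: 12  (via F)
Shortest route: E → D → F → A = 12 min.

12 min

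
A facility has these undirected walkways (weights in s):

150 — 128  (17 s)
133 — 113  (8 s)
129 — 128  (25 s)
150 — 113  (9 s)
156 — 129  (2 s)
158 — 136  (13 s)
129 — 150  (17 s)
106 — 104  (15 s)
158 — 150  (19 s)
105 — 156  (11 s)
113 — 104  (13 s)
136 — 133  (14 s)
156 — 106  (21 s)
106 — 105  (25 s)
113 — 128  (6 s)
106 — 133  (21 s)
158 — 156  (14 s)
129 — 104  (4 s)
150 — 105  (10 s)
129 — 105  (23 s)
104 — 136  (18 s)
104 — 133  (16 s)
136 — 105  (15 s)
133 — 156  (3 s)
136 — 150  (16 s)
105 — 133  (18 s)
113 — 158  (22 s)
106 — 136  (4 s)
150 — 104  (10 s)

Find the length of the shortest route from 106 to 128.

32 s

Enumerating some paths:
106 - 136 - 133 - 113 - 128: 4+14+8+6 = 32
106 - 104 - 113 - 128: 15+13+6 = 34
Cheapest is 106 - 136 - 133 - 113 - 128 at 32 s.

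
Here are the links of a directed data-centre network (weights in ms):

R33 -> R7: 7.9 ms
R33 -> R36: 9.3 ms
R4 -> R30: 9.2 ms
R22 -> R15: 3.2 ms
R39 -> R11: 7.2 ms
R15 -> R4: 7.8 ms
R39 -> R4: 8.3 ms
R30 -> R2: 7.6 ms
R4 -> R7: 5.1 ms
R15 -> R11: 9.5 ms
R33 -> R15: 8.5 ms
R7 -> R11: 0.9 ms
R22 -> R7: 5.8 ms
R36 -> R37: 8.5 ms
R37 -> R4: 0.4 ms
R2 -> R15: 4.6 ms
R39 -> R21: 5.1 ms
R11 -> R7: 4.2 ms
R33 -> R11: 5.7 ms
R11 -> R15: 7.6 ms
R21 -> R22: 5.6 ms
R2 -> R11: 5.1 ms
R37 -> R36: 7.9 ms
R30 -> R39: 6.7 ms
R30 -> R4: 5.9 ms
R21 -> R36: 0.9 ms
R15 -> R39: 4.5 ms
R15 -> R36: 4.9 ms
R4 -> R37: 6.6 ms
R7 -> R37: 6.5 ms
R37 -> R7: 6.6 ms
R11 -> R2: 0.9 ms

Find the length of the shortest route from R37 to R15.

Enumerating some paths:
R37 - R7 - R11 - R2 - R15: 6.6+0.9+0.9+4.6 = 13
R37 - R4 - R7 - R11 - R2 - R15: 0.4+5.1+0.9+0.9+4.6 = 11.9
R37 - R4 - R7 - R11 - R15: 0.4+5.1+0.9+7.6 = 14
The minimum is 11.9 ms via R37 - R4 - R7 - R11 - R2 - R15.

11.9 ms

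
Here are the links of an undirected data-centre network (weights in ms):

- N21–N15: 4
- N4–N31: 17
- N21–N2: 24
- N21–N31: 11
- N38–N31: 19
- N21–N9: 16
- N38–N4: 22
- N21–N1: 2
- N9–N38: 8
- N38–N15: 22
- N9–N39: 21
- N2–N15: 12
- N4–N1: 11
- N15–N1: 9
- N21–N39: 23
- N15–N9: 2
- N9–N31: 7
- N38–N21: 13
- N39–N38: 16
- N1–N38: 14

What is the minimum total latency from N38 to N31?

Candidate routes:
N38 - N31: 19 = 19
N38 - N9 - N31: 8+7 = 15
The minimum is 15 ms via N38 - N9 - N31.

15 ms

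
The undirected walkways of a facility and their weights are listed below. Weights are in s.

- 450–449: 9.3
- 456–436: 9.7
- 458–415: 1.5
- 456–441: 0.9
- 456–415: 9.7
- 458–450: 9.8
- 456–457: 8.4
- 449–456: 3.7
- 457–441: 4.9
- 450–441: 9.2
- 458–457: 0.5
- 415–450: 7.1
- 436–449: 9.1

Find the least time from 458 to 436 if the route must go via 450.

Shortest 458→450: 458 → 415 → 450 = 8.6
Best 450 to 436: 450 → 449 → 436 costing 18.4
Total via 450: 8.6 + 18.4 = 27 s.

27 s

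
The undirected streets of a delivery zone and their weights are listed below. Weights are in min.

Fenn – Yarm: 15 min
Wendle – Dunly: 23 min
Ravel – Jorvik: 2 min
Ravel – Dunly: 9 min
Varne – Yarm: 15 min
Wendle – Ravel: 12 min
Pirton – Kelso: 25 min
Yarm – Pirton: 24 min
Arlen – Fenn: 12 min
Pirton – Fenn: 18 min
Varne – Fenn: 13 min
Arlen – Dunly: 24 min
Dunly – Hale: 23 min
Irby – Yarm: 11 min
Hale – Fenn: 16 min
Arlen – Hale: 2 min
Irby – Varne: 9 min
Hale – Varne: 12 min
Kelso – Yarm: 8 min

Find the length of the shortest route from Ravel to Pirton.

Settle nodes by increasing distance from Ravel:
Ravel: 0
Jorvik: 2  (via Ravel)
Dunly: 9  (via Ravel)
Wendle: 12  (via Ravel)
Hale: 32  (via Dunly)
Arlen: 33  (via Dunly)
Varne: 44  (via Hale)
Fenn: 45  (via Arlen)
Irby: 53  (via Varne)
Yarm: 59  (via Varne)
Pirton: 63  (via Fenn)
Shortest route: Ravel → Dunly → Arlen → Fenn → Pirton = 63 min.

63 min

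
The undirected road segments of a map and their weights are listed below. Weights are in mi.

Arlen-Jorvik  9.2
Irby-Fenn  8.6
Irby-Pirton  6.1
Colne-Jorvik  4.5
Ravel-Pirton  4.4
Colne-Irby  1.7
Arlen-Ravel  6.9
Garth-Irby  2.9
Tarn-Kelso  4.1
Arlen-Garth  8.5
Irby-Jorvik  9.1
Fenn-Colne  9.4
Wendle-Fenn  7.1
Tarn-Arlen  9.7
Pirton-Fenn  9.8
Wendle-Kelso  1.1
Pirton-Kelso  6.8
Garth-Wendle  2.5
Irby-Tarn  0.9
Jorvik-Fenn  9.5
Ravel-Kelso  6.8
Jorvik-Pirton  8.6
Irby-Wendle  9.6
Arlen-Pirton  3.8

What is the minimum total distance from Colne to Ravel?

12.2 mi

Running Dijkstra from Colne:
Colne: 0
Irby: 1.7  (via Colne)
Tarn: 2.6  (via Irby)
Jorvik: 4.5  (via Colne)
Garth: 4.6  (via Irby)
Kelso: 6.7  (via Tarn)
Wendle: 7.1  (via Garth)
Pirton: 7.8  (via Irby)
Fenn: 9.4  (via Colne)
Arlen: 11.6  (via Pirton)
Ravel: 12.2  (via Pirton)
Shortest route: Colne → Irby → Pirton → Ravel = 12.2 mi.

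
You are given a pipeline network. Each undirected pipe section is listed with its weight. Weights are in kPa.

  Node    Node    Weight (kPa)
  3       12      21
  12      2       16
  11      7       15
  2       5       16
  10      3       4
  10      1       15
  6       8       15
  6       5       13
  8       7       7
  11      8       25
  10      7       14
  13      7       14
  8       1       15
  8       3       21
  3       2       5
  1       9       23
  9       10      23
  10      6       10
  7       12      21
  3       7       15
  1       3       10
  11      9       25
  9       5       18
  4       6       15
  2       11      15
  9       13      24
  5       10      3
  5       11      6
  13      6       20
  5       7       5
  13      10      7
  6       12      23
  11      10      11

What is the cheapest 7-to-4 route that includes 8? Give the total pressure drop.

37 kPa

Shortest 7→8: 7 → 8 = 7
Shortest 8→4: 8 → 6 → 4 = 30
Total via 8: 7 + 30 = 37 kPa.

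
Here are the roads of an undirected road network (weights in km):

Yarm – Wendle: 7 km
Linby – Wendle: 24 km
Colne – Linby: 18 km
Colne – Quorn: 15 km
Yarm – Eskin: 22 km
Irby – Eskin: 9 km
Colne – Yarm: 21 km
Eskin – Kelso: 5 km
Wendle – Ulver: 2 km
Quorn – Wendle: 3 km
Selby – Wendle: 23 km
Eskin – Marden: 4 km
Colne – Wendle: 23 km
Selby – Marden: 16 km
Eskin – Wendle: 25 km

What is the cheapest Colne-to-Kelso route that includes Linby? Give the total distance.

Shortest Colne→Linby: Colne → Linby = 18
Best Linby to Kelso: Linby → Wendle → Eskin → Kelso costing 54
Total via Linby: 18 + 54 = 72 km.

72 km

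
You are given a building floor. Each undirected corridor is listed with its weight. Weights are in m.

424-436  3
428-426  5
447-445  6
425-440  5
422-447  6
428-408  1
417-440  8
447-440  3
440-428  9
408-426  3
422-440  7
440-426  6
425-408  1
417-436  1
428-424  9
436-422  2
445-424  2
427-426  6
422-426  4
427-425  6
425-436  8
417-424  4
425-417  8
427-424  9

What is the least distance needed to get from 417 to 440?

Running Dijkstra from 417:
417: 0
436: 1  (via 417)
422: 3  (via 436)
424: 4  (via 417)
445: 6  (via 424)
426: 7  (via 422)
440: 8  (via 417)
Shortest route: 417 → 440 = 8 m.

8 m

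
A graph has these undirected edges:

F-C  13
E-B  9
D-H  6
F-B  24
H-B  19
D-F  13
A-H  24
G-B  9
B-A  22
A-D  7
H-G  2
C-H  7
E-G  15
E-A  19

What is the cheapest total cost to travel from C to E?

Enumerating some paths:
C → H → G → E: 7+2+15 = 24
C → H → G → B → E: 7+2+9+9 = 27
The minimum is 24 via C → H → G → E.

24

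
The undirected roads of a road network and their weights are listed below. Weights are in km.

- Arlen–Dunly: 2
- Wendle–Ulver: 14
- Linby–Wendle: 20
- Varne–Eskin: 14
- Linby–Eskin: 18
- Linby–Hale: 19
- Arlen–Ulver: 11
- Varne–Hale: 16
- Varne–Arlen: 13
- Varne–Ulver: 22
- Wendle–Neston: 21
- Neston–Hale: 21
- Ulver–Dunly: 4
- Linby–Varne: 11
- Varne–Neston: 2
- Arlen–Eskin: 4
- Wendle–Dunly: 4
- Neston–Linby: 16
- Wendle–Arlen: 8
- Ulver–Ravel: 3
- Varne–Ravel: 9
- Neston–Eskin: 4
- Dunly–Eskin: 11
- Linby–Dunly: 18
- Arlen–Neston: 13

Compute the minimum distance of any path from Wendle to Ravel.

Compare a few routes:
Wendle - Arlen - Dunly - Ulver - Ravel: 8+2+4+3 = 17
Wendle - Dunly - Arlen - Ulver - Ravel: 4+2+11+3 = 20
Wendle - Ulver - Ravel: 14+3 = 17
Wendle - Dunly - Ulver - Ravel: 4+4+3 = 11
The minimum is 11 km via Wendle - Dunly - Ulver - Ravel.

11 km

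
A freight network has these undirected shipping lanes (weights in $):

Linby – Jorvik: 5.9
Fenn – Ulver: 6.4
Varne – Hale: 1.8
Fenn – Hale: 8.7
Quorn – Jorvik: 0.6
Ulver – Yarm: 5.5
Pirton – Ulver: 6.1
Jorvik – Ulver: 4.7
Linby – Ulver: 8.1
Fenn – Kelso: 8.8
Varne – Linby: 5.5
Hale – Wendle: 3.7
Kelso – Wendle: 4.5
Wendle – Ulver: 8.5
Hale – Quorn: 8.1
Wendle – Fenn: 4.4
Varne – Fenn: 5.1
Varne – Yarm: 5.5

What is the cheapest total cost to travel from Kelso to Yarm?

Shortest distances from Kelso:
Kelso: 0
Wendle: 4.5  (via Kelso)
Hale: 8.2  (via Wendle)
Fenn: 8.8  (via Kelso)
Varne: 10  (via Hale)
Ulver: 13  (via Wendle)
Yarm: 15.5  (via Varne)
Shortest route: Kelso → Wendle → Hale → Varne → Yarm = $15.5.

$15.5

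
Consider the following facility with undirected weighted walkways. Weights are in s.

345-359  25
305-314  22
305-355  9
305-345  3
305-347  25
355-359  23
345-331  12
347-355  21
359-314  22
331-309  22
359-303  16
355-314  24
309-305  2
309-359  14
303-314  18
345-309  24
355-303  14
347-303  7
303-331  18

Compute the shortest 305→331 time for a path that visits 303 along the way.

41 s

Best 305 to 303: 305–355–303 costing 23
Shortest 303→331: 303–331 = 18
Total via 303: 23 + 18 = 41 s.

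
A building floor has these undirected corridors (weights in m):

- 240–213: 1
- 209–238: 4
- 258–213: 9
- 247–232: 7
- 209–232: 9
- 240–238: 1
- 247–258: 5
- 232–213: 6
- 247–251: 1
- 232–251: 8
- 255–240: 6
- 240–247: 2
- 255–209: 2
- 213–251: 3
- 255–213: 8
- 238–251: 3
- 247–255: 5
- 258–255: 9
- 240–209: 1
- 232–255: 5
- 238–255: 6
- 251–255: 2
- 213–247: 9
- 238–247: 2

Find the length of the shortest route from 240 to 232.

7 m

Running Dijkstra from 240:
240: 0
209: 1  (via 240)
238: 1  (via 240)
213: 1  (via 240)
247: 2  (via 240)
251: 3  (via 247)
255: 3  (via 209)
232: 7  (via 213)
Shortest route: 240 → 213 → 232 = 7 m.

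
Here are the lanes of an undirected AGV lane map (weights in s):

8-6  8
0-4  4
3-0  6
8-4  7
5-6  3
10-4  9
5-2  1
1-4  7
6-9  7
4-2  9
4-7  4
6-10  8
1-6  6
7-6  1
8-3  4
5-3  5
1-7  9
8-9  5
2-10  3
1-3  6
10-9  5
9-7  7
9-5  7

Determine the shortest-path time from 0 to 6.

9 s

Settle nodes by increasing distance from 0:
0: 0
4: 4  (via 0)
3: 6  (via 0)
7: 8  (via 4)
6: 9  (via 7)
Shortest route: 0 → 4 → 7 → 6 = 9 s.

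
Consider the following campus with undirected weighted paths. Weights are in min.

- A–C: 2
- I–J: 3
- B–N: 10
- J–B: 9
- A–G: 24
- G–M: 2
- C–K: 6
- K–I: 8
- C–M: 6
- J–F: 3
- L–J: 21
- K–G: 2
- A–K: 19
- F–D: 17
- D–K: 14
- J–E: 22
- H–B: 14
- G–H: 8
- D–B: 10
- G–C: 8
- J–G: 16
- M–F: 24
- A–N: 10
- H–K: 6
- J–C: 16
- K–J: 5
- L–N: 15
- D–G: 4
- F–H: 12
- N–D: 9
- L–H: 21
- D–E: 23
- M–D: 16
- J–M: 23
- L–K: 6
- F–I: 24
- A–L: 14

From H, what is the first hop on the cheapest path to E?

K

Compare a few routes:
H - F - J - E: 12+3+22 = 37
H - K - J - E: 6+5+22 = 33
H - G - D - E: 8+4+23 = 35
H - K - G - D - E: 6+2+4+23 = 35
The minimum is 33 min via H - K - J - E.
So from H the first move is to K.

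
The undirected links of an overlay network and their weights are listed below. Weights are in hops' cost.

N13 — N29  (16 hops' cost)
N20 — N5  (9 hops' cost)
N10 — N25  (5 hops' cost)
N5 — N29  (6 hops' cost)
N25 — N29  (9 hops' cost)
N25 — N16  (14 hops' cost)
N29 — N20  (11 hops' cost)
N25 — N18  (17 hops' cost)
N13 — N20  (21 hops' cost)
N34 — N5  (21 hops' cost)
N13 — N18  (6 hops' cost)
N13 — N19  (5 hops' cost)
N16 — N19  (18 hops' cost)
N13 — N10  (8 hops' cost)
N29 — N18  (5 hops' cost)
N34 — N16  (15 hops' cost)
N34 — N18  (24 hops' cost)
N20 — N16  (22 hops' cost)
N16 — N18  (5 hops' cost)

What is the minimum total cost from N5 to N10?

20 hops' cost

Settle nodes by increasing distance from N5:
N5: 0
N29: 6  (via N5)
N20: 9  (via N5)
N18: 11  (via N29)
N25: 15  (via N29)
N16: 16  (via N18)
N13: 17  (via N18)
N10: 20  (via N25)
Shortest route: N5 → N29 → N25 → N10 = 20 hops' cost.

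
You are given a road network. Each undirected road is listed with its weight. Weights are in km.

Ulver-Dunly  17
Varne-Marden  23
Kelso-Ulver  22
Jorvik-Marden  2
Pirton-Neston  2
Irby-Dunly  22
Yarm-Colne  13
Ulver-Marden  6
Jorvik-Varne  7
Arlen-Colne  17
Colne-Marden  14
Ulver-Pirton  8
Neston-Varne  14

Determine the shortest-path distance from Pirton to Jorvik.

16 km

Enumerating some paths:
Pirton–Ulver–Marden–Jorvik: 8+6+2 = 16
Pirton–Neston–Varne–Jorvik: 2+14+7 = 23
Cheapest is Pirton–Ulver–Marden–Jorvik at 16 km.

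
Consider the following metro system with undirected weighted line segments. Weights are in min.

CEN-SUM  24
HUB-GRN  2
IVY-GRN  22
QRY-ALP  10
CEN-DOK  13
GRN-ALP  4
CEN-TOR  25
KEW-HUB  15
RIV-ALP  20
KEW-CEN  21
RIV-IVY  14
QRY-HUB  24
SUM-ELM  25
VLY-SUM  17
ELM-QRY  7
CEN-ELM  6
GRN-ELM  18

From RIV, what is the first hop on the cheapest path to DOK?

ALP

Candidate routes:
RIV → ALP → QRY → ELM → CEN → DOK: 20+10+7+6+13 = 56
RIV → ALP → GRN → ELM → CEN → DOK: 20+4+18+6+13 = 61
The minimum is 56 min via RIV → ALP → QRY → ELM → CEN → DOK.
So from RIV the first move is to ALP.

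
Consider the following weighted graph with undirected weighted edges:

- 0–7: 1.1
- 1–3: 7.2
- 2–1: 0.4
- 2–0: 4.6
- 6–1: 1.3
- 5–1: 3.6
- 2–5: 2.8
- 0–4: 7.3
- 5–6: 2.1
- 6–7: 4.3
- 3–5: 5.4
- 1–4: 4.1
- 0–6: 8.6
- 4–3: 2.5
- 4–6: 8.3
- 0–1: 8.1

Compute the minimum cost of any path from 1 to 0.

5

Candidate routes:
1 → 2 → 0: 0.4+4.6 = 5
1 → 6 → 7 → 0: 1.3+4.3+1.1 = 6.7
Cheapest is 1 → 2 → 0 at 5.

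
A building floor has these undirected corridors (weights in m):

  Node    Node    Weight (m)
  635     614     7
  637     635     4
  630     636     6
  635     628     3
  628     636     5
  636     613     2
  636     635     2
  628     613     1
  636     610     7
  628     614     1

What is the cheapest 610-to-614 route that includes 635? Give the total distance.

13 m

Best 610 to 635: 610 → 636 → 635 costing 9
Best 635 to 614: 635 → 628 → 614 costing 4
Total via 635: 9 + 4 = 13 m.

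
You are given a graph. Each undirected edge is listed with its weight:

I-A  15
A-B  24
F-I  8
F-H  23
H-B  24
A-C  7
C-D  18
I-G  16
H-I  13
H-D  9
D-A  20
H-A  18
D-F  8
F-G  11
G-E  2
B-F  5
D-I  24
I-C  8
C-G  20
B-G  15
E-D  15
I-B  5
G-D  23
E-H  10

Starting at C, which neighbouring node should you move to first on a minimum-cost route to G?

Candidate routes:
C–I–G: 8+16 = 24
C–G: 20 = 20
C–I–F–G: 8+8+11 = 27
C–I–B–G: 8+5+15 = 28
The minimum is 20 via C–G.
So from C the first move is to G.

G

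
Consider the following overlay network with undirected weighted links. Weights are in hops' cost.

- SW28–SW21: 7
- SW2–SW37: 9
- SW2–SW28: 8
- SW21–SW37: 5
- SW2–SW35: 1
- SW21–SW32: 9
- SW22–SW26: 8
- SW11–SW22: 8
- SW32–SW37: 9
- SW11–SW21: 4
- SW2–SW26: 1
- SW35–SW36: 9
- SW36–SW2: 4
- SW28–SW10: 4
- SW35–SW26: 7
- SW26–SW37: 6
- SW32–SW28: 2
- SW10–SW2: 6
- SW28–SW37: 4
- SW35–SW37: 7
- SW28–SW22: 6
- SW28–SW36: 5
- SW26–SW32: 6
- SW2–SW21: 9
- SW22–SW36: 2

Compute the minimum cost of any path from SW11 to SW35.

14 hops' cost

Candidate routes:
SW11 → SW21 → SW37 → SW35: 4+5+7 = 16
SW11 → SW21 → SW2 → SW35: 4+9+1 = 14
SW11 → SW21 → SW37 → SW26 → SW2 → SW35: 4+5+6+1+1 = 17
SW11 → SW22 → SW36 → SW2 → SW35: 8+2+4+1 = 15
The minimum is 14 hops' cost via SW11 → SW21 → SW2 → SW35.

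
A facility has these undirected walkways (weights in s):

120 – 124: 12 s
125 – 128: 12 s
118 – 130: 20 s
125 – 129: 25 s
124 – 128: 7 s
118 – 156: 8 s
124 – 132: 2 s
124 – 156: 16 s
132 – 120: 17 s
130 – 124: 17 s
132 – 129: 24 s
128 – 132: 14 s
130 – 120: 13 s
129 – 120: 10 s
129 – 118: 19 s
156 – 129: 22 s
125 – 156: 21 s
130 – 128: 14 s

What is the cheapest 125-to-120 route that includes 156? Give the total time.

49 s

Shortest 125→156: 125–156 = 21
Best 156 to 120: 156–124–120 costing 28
Total via 156: 21 + 28 = 49 s.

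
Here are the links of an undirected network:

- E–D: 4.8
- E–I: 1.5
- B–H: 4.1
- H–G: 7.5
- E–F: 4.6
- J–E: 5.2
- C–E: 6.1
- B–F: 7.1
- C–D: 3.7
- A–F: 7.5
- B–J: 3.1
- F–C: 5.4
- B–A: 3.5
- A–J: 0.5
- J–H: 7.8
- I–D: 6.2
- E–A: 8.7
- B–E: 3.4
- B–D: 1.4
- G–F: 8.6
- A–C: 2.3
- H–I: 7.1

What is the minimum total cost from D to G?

13

Running Dijkstra from D:
D: 0
B: 1.4  (via D)
C: 3.7  (via D)
J: 4.5  (via B)
E: 4.8  (via D)
A: 4.9  (via B)
H: 5.5  (via B)
I: 6.2  (via D)
F: 8.5  (via B)
G: 13  (via H)
Shortest route: D–B–H–G = 13.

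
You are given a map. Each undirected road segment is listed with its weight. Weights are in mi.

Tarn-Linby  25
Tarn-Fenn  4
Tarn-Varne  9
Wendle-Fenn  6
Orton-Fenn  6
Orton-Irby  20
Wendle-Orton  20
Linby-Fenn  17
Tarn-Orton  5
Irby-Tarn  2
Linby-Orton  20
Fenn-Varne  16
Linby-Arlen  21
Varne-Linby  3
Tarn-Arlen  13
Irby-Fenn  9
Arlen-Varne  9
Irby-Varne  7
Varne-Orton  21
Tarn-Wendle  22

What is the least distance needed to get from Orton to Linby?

17 mi

Compare a few routes:
Orton–Tarn–Varne–Linby: 5+9+3 = 17
Orton–Fenn–Tarn–Varne–Linby: 6+4+9+3 = 22
Orton–Fenn–Tarn–Irby–Varne–Linby: 6+4+2+7+3 = 22
Orton–Linby: 20 = 20
The minimum is 17 mi via Orton–Tarn–Varne–Linby.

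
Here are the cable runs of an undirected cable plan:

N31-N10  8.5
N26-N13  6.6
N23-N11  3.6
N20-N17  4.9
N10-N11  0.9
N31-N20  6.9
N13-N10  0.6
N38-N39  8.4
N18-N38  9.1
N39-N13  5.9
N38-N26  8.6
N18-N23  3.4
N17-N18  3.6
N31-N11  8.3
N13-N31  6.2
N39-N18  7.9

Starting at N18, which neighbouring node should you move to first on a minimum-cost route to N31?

N23

Enumerating some paths:
N18 → N23 → N11 → N31: 3.4+3.6+8.3 = 15.3
N18 → N23 → N11 → N10 → N13 → N31: 3.4+3.6+0.9+0.6+6.2 = 14.7
Cheapest is N18 → N23 → N11 → N10 → N13 → N31 at 14.7.
So from N18 the first move is to N23.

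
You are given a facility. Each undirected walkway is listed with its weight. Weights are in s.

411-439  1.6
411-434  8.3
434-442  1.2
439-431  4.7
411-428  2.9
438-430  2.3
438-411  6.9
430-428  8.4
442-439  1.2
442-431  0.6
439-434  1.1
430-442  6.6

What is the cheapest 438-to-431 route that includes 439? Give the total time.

10.3 s

Shortest 438→439: 438–411–439 = 8.5
Shortest 439→431: 439–442–431 = 1.8
Total via 439: 8.5 + 1.8 = 10.3 s.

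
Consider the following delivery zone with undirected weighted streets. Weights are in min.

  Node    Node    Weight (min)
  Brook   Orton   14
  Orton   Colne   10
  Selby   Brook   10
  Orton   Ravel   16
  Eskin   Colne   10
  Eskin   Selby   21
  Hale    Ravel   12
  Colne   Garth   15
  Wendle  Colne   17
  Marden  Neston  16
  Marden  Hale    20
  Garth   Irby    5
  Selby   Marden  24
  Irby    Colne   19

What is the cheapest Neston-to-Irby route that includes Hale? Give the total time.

93 min

Shortest Neston→Hale: Neston–Marden–Hale = 36
Best Hale to Irby: Hale–Ravel–Orton–Colne–Irby costing 57
Total via Hale: 36 + 57 = 93 min.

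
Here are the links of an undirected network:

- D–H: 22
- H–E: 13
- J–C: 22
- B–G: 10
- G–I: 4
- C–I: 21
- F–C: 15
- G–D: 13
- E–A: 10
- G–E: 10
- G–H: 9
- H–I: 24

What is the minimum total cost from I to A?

Shortest distances from I:
I: 0
G: 4  (via I)
H: 13  (via G)
B: 14  (via G)
E: 14  (via G)
D: 17  (via G)
C: 21  (via I)
A: 24  (via E)
Shortest route: I → G → E → A = 24.

24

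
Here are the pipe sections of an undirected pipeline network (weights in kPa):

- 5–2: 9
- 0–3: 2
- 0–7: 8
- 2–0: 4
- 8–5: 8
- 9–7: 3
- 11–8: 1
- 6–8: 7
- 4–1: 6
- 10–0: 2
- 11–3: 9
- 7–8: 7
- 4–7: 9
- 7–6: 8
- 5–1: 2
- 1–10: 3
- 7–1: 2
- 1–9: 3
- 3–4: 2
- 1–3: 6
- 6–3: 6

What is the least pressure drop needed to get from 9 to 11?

Candidate routes:
9 → 1 → 7 → 8 → 11: 3+2+7+1 = 13
9 → 7 → 8 → 11: 3+7+1 = 11
9 → 1 → 5 → 8 → 11: 3+2+8+1 = 14
The minimum is 11 kPa via 9 → 7 → 8 → 11.

11 kPa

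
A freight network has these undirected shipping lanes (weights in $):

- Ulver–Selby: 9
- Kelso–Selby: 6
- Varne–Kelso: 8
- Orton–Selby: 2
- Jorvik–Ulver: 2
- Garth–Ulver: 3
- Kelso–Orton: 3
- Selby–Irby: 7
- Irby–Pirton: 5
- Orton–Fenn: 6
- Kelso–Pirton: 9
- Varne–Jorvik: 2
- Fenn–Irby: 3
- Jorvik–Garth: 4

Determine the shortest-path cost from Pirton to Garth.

$23

Compare a few routes:
Pirton - Kelso - Varne - Jorvik - Ulver - Garth: 9+8+2+2+3 = 24
Pirton - Kelso - Varne - Jorvik - Garth: 9+8+2+4 = 23
Pirton - Irby - Selby - Ulver - Garth: 5+7+9+3 = 24
Cheapest is Pirton - Kelso - Varne - Jorvik - Garth at $23.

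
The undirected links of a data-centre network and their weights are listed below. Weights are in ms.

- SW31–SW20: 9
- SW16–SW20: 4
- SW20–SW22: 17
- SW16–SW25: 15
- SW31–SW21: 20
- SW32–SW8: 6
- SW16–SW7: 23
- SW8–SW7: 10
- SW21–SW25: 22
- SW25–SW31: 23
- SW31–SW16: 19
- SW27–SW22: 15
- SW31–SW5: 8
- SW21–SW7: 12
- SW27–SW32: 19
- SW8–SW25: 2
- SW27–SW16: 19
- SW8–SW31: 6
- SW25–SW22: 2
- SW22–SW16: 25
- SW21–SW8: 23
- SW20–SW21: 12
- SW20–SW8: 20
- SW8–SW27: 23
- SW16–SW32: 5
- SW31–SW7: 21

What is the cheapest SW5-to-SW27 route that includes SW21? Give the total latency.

63 ms

Best SW5 to SW21: SW5 → SW31 → SW21 costing 28
Shortest SW21→SW27: SW21 → SW20 → SW16 → SW27 = 35
Total via SW21: 28 + 35 = 63 ms.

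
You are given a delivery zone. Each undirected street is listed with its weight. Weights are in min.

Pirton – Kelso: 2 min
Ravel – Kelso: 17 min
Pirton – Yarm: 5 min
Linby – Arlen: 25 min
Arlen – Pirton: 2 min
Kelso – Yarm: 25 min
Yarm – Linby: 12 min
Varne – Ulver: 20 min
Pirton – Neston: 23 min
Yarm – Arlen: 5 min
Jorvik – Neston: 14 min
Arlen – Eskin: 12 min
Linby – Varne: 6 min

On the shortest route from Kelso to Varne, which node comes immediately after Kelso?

Compare a few routes:
Kelso–Pirton–Arlen–Linby–Varne: 2+2+25+6 = 35
Kelso–Pirton–Yarm–Linby–Varne: 2+5+12+6 = 25
Kelso–Pirton–Arlen–Yarm–Linby–Varne: 2+2+5+12+6 = 27
The minimum is 25 min via Kelso–Pirton–Yarm–Linby–Varne.
So from Kelso the first move is to Pirton.

Pirton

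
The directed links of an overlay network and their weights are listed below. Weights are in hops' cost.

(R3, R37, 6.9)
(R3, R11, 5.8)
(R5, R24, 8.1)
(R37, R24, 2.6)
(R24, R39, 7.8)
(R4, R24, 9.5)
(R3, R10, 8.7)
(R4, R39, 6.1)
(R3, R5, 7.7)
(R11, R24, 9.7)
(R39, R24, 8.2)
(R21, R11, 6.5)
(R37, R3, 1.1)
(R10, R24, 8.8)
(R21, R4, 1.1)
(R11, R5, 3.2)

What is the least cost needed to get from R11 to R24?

9.7 hops' cost

Compare a few routes:
R11 → R24: 9.7 = 9.7
R11 → R5 → R24: 3.2+8.1 = 11.3
The minimum is 9.7 hops' cost via R11 → R24.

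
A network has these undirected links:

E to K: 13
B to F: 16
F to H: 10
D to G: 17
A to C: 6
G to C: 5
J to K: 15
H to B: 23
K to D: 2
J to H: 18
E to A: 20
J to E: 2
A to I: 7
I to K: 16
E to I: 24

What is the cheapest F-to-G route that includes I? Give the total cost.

Best F to I: F → H → J → E → I costing 54
Shortest I→G: I → A → C → G = 18
Total via I: 54 + 18 = 72.

72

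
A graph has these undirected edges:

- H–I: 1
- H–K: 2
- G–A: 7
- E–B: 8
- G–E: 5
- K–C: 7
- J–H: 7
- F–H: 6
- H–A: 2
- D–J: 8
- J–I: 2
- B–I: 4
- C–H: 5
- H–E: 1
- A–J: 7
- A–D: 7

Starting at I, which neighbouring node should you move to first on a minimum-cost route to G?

Enumerating some paths:
I - H - A - G: 1+2+7 = 10
I - H - E - G: 1+1+5 = 7
I - J - H - E - G: 2+7+1+5 = 15
The minimum is 7 via I - H - E - G.
So from I the first move is to H.

H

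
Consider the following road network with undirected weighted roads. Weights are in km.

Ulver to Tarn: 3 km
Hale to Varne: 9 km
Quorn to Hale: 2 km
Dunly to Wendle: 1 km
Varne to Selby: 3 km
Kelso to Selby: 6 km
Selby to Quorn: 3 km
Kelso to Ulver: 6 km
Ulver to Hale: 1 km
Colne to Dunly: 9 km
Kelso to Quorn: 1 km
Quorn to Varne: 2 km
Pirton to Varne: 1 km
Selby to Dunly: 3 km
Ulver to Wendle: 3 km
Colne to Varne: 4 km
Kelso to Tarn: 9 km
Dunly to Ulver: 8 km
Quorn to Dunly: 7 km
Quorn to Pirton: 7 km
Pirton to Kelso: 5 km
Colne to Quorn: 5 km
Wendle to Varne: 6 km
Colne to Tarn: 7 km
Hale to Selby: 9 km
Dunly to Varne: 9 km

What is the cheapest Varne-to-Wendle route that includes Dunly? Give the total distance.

Shortest Varne→Dunly: Varne–Selby–Dunly = 6
Best Dunly to Wendle: Dunly–Wendle costing 1
Total via Dunly: 6 + 1 = 7 km.

7 km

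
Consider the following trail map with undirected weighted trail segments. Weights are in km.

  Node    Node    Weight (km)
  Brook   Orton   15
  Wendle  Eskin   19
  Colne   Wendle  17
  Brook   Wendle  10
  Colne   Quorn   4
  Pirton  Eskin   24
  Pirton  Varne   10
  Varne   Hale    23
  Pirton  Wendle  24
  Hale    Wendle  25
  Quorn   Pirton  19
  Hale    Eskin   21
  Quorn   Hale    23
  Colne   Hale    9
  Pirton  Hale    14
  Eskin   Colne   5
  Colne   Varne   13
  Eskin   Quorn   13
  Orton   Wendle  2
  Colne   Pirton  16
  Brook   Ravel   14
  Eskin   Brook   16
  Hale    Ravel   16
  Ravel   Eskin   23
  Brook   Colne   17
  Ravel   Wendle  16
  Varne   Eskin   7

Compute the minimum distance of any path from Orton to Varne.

Shortest distances from Orton:
Orton: 0
Wendle: 2  (via Orton)
Brook: 12  (via Wendle)
Ravel: 18  (via Wendle)
Colne: 19  (via Wendle)
Eskin: 21  (via Wendle)
Quorn: 23  (via Colne)
Pirton: 26  (via Wendle)
Hale: 27  (via Wendle)
Varne: 28  (via Eskin)
Shortest route: Orton–Wendle–Eskin–Varne = 28 km.

28 km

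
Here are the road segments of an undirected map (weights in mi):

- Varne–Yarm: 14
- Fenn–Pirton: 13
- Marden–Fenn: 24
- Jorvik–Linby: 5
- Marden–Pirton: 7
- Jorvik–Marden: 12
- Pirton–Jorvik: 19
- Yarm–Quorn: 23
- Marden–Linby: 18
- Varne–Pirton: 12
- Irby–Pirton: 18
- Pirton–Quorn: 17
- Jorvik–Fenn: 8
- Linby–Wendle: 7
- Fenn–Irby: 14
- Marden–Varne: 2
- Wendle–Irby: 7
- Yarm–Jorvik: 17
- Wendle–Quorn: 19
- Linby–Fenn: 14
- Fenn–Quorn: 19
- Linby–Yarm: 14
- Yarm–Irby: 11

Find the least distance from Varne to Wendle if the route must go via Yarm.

32 mi

Shortest Varne→Yarm: Varne → Yarm = 14
Shortest Yarm→Wendle: Yarm → Irby → Wendle = 18
Total via Yarm: 14 + 18 = 32 mi.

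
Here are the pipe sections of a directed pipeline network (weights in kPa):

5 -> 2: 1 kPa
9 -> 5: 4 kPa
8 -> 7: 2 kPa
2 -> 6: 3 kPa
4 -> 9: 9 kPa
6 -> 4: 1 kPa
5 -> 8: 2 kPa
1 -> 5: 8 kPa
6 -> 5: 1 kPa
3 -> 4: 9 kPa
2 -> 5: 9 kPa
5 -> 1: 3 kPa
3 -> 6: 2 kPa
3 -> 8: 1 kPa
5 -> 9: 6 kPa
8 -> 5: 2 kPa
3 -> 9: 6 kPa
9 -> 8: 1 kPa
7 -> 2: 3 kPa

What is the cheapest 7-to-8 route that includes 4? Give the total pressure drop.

17 kPa

Best 7 to 4: 7 → 2 → 6 → 4 costing 7
Best 4 to 8: 4 → 9 → 8 costing 10
Total via 4: 7 + 10 = 17 kPa.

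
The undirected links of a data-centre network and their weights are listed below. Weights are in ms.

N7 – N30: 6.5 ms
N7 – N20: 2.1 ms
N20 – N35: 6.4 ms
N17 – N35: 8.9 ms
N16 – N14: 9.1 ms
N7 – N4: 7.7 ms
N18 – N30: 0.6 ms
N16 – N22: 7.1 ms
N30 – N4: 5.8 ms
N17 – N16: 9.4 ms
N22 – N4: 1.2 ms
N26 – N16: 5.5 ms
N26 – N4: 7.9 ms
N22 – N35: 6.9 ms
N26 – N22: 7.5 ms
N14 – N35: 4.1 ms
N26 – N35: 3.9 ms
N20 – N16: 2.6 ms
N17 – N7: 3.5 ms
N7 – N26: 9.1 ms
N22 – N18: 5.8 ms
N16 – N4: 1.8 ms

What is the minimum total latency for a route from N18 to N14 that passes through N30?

Shortest N18→N30: N18 → N30 = 0.6
Shortest N30→N14: N30 → N4 → N16 → N14 = 16.7
Total via N30: 0.6 + 16.7 = 17.3 ms.

17.3 ms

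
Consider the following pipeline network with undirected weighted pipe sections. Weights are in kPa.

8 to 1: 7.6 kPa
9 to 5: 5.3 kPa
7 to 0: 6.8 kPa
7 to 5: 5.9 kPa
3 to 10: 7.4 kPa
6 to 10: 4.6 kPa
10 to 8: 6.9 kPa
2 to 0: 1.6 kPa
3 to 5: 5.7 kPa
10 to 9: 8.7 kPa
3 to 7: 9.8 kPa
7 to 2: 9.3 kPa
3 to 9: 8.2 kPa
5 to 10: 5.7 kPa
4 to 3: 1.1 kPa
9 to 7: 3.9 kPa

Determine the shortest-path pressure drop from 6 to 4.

Settle nodes by increasing distance from 6:
6: 0
10: 4.6  (via 6)
5: 10.3  (via 10)
8: 11.5  (via 10)
3: 12  (via 10)
4: 13.1  (via 3)
Shortest route: 6 → 10 → 3 → 4 = 13.1 kPa.

13.1 kPa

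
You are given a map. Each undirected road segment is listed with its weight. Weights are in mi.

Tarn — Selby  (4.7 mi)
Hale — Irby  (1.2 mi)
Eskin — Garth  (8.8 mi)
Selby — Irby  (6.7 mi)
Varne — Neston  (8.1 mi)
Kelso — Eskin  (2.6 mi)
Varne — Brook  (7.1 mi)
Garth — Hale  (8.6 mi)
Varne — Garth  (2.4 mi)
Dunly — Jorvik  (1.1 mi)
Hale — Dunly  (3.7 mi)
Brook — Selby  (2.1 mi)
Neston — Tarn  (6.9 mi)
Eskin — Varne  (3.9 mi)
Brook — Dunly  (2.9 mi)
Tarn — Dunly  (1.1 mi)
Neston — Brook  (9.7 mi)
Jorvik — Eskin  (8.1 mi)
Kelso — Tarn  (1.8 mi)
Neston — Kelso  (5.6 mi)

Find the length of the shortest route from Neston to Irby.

12.9 mi

Candidate routes:
Neston–Brook–Dunly–Hale–Irby: 9.7+2.9+3.7+1.2 = 17.5
Neston–Tarn–Selby–Irby: 6.9+4.7+6.7 = 18.3
Neston–Tarn–Dunly–Hale–Irby: 6.9+1.1+3.7+1.2 = 12.9
Neston–Kelso–Tarn–Dunly–Hale–Irby: 5.6+1.8+1.1+3.7+1.2 = 13.4
The minimum is 12.9 mi via Neston–Tarn–Dunly–Hale–Irby.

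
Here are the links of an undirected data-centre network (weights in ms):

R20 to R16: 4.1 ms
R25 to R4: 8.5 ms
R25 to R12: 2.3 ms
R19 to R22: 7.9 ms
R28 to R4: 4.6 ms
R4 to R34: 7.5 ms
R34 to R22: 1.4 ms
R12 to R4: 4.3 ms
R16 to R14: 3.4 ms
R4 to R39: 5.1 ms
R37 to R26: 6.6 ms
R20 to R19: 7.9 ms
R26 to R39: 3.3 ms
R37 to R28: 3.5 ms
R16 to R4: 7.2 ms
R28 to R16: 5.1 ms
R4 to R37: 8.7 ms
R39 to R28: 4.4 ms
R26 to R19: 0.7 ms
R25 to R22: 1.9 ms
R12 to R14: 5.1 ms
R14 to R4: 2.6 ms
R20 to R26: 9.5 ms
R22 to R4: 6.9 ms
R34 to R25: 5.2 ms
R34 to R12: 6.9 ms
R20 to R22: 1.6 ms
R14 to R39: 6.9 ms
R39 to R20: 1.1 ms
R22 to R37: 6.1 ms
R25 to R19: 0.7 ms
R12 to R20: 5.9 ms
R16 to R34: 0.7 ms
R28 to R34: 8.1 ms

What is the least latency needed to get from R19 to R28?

Settle nodes by increasing distance from R19:
R19: 0
R26: 0.7  (via R19)
R25: 0.7  (via R19)
R22: 2.6  (via R25)
R12: 3  (via R25)
R34: 4  (via R22)
R39: 4  (via R26)
R20: 4.2  (via R22)
R16: 4.7  (via R34)
R4: 7.3  (via R12)
R37: 7.3  (via R26)
R14: 8.1  (via R12)
R28: 8.4  (via R39)
Shortest route: R19–R26–R39–R28 = 8.4 ms.

8.4 ms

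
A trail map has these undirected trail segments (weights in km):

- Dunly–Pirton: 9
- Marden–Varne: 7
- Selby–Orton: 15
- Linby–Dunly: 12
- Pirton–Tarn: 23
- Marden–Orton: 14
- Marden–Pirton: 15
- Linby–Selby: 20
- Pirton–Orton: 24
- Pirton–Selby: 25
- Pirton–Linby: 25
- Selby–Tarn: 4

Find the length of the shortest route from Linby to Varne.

43 km

Shortest distances from Linby:
Linby: 0
Dunly: 12  (via Linby)
Selby: 20  (via Linby)
Pirton: 21  (via Dunly)
Tarn: 24  (via Selby)
Orton: 35  (via Selby)
Marden: 36  (via Pirton)
Varne: 43  (via Marden)
Shortest route: Linby → Dunly → Pirton → Marden → Varne = 43 km.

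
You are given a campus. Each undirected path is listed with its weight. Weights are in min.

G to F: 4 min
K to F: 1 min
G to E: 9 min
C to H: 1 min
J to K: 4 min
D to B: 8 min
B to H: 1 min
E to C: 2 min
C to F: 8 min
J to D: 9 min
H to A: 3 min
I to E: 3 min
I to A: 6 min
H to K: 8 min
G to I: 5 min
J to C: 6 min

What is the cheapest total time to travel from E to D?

12 min

Shortest distances from E:
E: 0
C: 2  (via E)
H: 3  (via C)
I: 3  (via E)
B: 4  (via H)
A: 6  (via H)
G: 8  (via I)
J: 8  (via C)
F: 10  (via C)
K: 11  (via H)
D: 12  (via B)
Shortest route: E–C–H–B–D = 12 min.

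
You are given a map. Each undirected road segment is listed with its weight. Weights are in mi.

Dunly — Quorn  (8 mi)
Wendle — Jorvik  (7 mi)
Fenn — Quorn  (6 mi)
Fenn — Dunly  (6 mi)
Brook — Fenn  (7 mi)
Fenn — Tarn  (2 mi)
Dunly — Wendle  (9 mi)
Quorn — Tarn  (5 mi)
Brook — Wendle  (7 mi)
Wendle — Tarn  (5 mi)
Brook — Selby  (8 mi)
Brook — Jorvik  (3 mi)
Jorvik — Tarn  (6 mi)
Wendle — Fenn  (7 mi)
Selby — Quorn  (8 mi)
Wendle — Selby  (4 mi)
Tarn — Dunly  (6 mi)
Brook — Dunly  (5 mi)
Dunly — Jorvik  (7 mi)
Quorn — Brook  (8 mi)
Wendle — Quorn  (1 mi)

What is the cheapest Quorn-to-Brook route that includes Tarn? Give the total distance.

Shortest Quorn→Tarn: Quorn–Tarn = 5
Shortest Tarn→Brook: Tarn–Fenn–Brook = 9
Total via Tarn: 5 + 9 = 14 mi.

14 mi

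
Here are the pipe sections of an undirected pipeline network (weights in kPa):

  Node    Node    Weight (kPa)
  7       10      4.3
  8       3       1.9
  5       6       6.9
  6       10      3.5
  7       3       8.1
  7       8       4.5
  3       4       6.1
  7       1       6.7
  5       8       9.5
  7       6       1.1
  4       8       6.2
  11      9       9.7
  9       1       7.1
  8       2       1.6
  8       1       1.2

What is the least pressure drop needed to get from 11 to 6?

Candidate routes:
11 → 9 → 1 → 7 → 6: 9.7+7.1+6.7+1.1 = 24.6
11 → 9 → 1 → 8 → 7 → 6: 9.7+7.1+1.2+4.5+1.1 = 23.6
11 → 9 → 1 → 8 → 3 → 7 → 6: 9.7+7.1+1.2+1.9+8.1+1.1 = 29.1
11 → 9 → 1 → 8 → 7 → 10 → 6: 9.7+7.1+1.2+4.5+4.3+3.5 = 30.3
Cheapest is 11 → 9 → 1 → 8 → 7 → 6 at 23.6 kPa.

23.6 kPa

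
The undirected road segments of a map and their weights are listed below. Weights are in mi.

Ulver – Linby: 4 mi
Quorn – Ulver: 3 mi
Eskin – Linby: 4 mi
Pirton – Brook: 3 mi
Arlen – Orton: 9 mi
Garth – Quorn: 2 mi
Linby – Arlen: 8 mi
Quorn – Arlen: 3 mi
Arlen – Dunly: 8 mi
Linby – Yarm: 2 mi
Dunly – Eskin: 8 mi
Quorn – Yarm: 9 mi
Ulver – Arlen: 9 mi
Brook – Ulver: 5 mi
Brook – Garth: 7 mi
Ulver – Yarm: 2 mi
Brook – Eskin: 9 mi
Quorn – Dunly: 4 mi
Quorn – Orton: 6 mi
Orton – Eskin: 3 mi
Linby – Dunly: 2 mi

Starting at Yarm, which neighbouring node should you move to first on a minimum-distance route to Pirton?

Ulver

Enumerating some paths:
Yarm–Linby–Ulver–Brook–Pirton: 2+4+5+3 = 14
Yarm–Linby–Eskin–Brook–Pirton: 2+4+9+3 = 18
Yarm–Ulver–Brook–Pirton: 2+5+3 = 10
Yarm–Ulver–Quorn–Garth–Brook–Pirton: 2+3+2+7+3 = 17
The minimum is 10 mi via Yarm–Ulver–Brook–Pirton.
So from Yarm the first move is to Ulver.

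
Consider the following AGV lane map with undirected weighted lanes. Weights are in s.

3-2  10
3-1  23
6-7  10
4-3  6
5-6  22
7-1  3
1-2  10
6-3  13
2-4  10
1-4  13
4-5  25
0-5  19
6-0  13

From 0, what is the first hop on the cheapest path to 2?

6

Enumerating some paths:
0 → 6 → 3 → 4 → 2: 13+13+6+10 = 42
0 → 6 → 7 → 1 → 4 → 2: 13+10+3+13+10 = 49
0 → 6 → 7 → 1 → 2: 13+10+3+10 = 36
The minimum is 36 s via 0 → 6 → 7 → 1 → 2.
So from 0 the first move is to 6.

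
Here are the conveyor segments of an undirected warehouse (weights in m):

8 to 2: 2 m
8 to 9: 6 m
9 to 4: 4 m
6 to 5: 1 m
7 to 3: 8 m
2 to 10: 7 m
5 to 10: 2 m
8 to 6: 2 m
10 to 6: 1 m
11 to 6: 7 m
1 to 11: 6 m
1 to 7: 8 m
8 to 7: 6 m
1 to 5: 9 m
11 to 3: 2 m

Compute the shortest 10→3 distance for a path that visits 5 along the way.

12 m

Shortest 10→5: 10 → 5 = 2
Shortest 5→3: 5 → 6 → 11 → 3 = 10
Total via 5: 2 + 10 = 12 m.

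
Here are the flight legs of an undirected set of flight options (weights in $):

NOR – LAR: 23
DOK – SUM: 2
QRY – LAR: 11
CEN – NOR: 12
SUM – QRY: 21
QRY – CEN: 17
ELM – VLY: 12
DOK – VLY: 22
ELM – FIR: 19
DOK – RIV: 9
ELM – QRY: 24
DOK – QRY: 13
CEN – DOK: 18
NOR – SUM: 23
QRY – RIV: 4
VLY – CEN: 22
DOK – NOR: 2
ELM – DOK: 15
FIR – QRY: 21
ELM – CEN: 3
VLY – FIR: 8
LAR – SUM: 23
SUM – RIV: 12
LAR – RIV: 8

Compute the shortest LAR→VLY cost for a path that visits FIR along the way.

Best LAR to FIR: LAR–QRY–FIR costing 32
Best FIR to VLY: FIR–VLY costing 8
Total via FIR: 32 + 8 = $40.

$40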